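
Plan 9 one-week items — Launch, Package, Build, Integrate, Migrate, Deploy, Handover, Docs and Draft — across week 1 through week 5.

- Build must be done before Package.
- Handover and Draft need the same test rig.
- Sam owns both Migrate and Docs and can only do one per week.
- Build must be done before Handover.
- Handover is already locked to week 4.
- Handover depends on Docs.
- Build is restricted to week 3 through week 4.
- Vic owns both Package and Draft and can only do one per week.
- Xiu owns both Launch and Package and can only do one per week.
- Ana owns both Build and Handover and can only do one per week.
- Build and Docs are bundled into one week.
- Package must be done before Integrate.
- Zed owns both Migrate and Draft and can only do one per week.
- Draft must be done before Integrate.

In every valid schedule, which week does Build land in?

Build's window is week 3–week 4.
Handover is fixed at week 4, and Build can't share a week with Handover.
So Build must be week 3.

week 3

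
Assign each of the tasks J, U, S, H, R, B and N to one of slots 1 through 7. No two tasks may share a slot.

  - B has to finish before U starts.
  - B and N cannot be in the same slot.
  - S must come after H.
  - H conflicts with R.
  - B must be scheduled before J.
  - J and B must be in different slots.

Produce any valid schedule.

S -> 5, J -> 2, U -> 3, R -> 6, H -> 4, N -> 7, B -> 1

Checking: H(4) before S(5); B(1) before U(3); B(1) before J(2); B(1) != N(7); J(2) != B(1); H(4) != R(6); max 1 per slot (cap 1).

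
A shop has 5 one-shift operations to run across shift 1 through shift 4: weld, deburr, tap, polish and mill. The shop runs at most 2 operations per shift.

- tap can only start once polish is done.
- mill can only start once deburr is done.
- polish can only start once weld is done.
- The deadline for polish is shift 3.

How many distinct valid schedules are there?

24

Splitting on weld: it can be shift 1 (18), shift 2 (6). Listing each branch's schedules as (deburr, tap, polish, mill) by shift number:
weld=shift 1: (1,3,2,2) (1,3,2,3) (1,3,2,4) (1,4,2,2) (1,4,2,3) (1,4,2,4) (1,4,3,2) (1,4,3,3) (1,4,3,4) (2,3,2,3) (2,3,2,4) (2,4,2,3) (2,4,2,4) (2,4,3,3) (2,4,3,4) (3,3,2,4) (3,4,2,4) (3,4,3,4) — 18.
weld=shift 2: (1,4,3,2) (1,4,3,3) (1,4,3,4) (2,4,3,3) (2,4,3,4) (3,4,3,4) — 6.
Summing: 18 + 6 = 24.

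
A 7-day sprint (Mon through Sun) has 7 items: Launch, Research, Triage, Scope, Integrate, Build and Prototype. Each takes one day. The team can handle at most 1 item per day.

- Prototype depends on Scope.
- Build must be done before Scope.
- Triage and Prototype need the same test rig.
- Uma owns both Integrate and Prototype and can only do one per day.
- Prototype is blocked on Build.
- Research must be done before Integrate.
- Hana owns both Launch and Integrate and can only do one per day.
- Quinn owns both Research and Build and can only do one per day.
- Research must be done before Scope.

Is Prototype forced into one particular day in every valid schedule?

Prototype can be Thu (e.g. Scope=Wed; Integrate=Fri; Build=Tue; Research=Mon; Prototype=Thu; Triage=Sun; Launch=Sat) or Fri (e.g. Build -> Tue, Launch -> Sat, Triage -> Sun, Scope -> Wed, Prototype -> Fri, Research -> Mon, Integrate -> Thu).

No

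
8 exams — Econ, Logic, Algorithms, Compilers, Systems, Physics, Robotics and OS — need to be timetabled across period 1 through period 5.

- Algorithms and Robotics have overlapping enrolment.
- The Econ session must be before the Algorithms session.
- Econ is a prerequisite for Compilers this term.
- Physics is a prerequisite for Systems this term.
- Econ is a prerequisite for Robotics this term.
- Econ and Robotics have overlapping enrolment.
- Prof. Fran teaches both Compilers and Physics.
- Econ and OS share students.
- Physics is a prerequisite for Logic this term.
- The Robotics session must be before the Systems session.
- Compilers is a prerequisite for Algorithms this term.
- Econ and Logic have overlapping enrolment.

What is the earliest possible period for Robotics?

Precedence pushes Robotics to at least period 2; downstream work caps Robotics at period 4.
Robotics at period 2 is achievable: Physics -> period 1; Systems -> period 3; Logic -> period 2; Econ -> period 1; Robotics -> period 2; Compilers -> period 2; Algorithms -> period 3; OS -> period 2.

period 2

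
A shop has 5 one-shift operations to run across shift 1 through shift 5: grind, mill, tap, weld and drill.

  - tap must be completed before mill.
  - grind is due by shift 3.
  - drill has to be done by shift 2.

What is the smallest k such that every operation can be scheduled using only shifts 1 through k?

The precedence chain requires at least 2 distinct shifts.
2 works (last occupied shift: shift 2): for example tap in shift 1; grind in shift 1; weld in shift 1; drill in shift 1; mill in shift 2.

2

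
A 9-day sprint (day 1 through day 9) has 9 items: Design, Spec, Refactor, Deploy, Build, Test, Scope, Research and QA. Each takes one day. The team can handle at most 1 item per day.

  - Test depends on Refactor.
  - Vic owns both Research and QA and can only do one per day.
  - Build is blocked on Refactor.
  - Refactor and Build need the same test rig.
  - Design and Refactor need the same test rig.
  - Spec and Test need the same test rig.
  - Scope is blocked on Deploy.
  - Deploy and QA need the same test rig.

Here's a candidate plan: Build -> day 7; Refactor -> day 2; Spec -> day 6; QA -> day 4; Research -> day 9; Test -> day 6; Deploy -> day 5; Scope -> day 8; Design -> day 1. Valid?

Invalid. Spec and Test need the same test rig.

Build is blocked on Refactor — holds.
Test depends on Refactor — holds.
Refactor and Build need the same test rig — holds.
The team can handle at most 1 item per day — violated.
Spec and Test need the same test rig — violated.
Deploy and QA need the same test rig — holds.
Vic owns both Research and QA and can only do one per day — holds.
Design and Refactor need the same test rig — holds.
Scope is blocked on Deploy — holds.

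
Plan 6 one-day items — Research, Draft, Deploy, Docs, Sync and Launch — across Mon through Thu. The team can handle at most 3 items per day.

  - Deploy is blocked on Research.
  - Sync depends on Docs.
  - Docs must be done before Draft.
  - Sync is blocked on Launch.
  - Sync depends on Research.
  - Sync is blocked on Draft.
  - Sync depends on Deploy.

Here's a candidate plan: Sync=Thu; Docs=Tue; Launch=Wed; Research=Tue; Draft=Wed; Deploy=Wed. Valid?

The team can handle at most 3 items per day — holds.
Sync depends on Research — holds.
Sync depends on Docs — holds.
Sync is blocked on Launch — holds.
Docs must be done before Draft — holds.
Sync depends on Deploy — holds.
Deploy is blocked on Research — holds.
Sync is blocked on Draft — holds.

Yes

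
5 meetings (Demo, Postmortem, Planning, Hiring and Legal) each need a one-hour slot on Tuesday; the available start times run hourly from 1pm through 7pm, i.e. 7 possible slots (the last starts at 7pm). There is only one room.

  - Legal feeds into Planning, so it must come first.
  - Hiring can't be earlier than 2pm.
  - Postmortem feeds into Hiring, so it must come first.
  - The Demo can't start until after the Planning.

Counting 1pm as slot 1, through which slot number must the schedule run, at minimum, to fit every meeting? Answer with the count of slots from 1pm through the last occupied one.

The precedence chain requires at least 3 distinct slots.
With at most 1 per slot and 5 meetings, at least 5 slots are needed.
5 works (last occupied slot: 5pm): for example Postmortem in 1pm, Legal in 3pm, Planning in 4pm, Hiring in 2pm, Demo in 5pm.

5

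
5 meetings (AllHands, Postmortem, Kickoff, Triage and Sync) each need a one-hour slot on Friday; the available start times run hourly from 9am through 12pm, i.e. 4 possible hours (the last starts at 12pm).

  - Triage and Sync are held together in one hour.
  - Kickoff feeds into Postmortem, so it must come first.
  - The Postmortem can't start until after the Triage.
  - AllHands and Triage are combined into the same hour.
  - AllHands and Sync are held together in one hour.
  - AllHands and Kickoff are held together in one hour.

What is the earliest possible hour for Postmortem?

10am

Precedence pushes Postmortem to at least 10am.
Postmortem at 10am is achievable: Sync=9am; Kickoff=9am; Triage=9am; AllHands=9am; Postmortem=10am.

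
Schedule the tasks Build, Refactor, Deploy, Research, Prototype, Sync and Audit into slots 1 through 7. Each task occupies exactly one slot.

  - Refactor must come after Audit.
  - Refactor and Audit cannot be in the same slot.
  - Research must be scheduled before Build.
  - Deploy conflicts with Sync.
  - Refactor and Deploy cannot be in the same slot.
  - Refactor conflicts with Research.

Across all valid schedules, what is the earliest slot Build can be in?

Precedence pushes Build to at least 2.
Build at 2 is achievable: Research -> 1, Prototype -> 1, Refactor -> 2, Build -> 2, Deploy -> 1, Sync -> 2, Audit -> 1.

2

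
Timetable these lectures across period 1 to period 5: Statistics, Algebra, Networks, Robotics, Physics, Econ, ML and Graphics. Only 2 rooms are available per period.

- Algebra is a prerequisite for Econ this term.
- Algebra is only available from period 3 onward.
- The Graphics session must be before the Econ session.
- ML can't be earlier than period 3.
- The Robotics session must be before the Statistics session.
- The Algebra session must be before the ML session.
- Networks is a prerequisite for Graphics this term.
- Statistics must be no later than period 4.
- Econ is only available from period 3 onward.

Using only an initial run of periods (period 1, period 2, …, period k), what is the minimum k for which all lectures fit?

The precedence chain requires at least 3 distinct periods.
With at most 2 per period and 8 lectures, at least 4 periods are needed.
Propagating the time windows through the other constraints, Econ can't land before period 4, so the schedule must run through at least period 4.
4 works (last occupied period: period 4): for example Statistics -> period 2, Algebra -> period 3, ML -> period 4, Robotics -> period 1, Graphics -> period 2, Econ -> period 4, Physics -> period 3, Networks -> period 1.

4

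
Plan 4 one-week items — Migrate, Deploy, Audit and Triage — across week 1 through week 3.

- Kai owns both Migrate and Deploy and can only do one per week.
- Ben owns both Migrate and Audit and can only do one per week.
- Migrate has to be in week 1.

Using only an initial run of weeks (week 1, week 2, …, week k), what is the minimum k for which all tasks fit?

Could 1 week be enough, i.e. nothing placed later than week 1? No: Migrate's window within 1 week is {week 1}; Deploy can't share with Migrate (week 1) → nothing is left.
So 1 week is not enough.
2 works (last occupied week: week 2): for example Deploy in week 2; Triage in week 1; Migrate in week 1; Audit in week 2.

2 weeks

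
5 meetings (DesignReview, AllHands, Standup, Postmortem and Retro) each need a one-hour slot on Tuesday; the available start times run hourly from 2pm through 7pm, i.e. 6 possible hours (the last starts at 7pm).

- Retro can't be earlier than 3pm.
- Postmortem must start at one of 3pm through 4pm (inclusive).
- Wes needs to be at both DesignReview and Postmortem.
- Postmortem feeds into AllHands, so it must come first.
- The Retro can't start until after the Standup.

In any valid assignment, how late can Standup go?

6pm

Downstream work caps Standup at 6pm.
Standup at 6pm is achievable: DesignReview -> 2pm, AllHands -> 4pm, Standup -> 6pm, Postmortem -> 3pm, Retro -> 7pm.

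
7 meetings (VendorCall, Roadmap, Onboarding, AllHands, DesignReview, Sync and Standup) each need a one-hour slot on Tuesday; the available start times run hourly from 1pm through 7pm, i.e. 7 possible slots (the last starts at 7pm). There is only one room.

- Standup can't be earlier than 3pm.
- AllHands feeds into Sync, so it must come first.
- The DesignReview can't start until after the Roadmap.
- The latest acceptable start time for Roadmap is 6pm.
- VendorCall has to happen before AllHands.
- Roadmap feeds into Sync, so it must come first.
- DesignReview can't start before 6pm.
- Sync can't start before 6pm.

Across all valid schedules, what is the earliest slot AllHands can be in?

Precedence pushes AllHands to at least 2pm; downstream work caps AllHands at 6pm.
AllHands at 2pm is achievable: Onboarding -> 5pm, DesignReview -> 7pm, VendorCall -> 1pm, Sync -> 6pm, Standup -> 3pm, Roadmap -> 4pm, AllHands -> 2pm.

2pm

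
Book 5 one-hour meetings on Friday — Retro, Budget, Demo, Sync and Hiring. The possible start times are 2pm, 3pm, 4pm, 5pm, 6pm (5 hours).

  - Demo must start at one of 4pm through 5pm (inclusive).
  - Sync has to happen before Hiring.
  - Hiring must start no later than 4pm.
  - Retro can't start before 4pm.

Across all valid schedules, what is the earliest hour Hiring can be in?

Precedence pushes Hiring to at least 3pm; Hiring's own window allows nothing later than 4pm.
Hiring at 3pm is achievable: Budget in 2pm, Sync in 2pm, Retro in 4pm, Demo in 4pm, Hiring in 3pm.

3pm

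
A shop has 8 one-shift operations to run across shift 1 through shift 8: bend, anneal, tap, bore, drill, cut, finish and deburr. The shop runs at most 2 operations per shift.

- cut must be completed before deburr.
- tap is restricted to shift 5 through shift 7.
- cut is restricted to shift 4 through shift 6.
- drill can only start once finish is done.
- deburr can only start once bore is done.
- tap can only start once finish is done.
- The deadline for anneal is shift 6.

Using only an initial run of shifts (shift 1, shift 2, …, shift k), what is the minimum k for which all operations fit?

5

The precedence chain requires at least 2 distinct shifts.
With at most 2 per shift and 8 operations, at least 4 shifts are needed.
tap can't be placed before shift 5, so the schedule must run through at least shift 5.
5 works (last occupied shift: shift 5): for example drill=shift 2; tap=shift 5; deburr=shift 5; bore=shift 1; cut=shift 4; finish=shift 1; anneal=shift 3; bend=shift 2.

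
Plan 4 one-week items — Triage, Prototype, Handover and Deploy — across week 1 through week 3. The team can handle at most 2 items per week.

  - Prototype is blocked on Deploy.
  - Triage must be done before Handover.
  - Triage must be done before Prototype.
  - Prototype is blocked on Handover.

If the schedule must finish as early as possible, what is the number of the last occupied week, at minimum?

week 3

The precedence chain requires at least 3 distinct weeks.
With at most 2 per week and 4 tasks, at least 2 weeks are needed.
3 works (last occupied week: week 3): for example Handover=week 2; Triage=week 1; Deploy=week 1; Prototype=week 3.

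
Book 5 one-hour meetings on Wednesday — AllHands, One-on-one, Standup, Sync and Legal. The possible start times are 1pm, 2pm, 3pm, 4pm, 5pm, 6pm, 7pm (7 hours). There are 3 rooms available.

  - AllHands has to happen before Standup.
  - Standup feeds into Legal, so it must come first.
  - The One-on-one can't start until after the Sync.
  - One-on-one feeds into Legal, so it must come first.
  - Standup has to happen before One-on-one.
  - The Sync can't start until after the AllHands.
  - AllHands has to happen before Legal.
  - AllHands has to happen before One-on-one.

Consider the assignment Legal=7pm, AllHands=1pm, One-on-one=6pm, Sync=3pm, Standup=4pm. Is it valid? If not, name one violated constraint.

Standup has to happen before One-on-one — holds.
AllHands has to happen before One-on-one — holds.
One-on-one feeds into Legal, so it must come first — holds.
Standup feeds into Legal, so it must come first — holds.
There are 3 rooms available — holds.
The Sync can't start until after the AllHands — holds.
AllHands has to happen before Legal — holds.
The One-on-one can't start until after the Sync — holds.
AllHands has to happen before Standup — holds.

Yes, all constraints hold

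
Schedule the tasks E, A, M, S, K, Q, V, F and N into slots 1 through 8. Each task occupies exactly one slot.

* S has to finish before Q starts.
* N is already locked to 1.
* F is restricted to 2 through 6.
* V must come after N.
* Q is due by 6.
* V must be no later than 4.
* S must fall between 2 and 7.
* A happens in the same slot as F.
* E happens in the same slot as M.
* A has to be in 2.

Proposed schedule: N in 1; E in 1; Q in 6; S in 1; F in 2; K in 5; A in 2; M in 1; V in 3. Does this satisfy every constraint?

No. S must fall between 2 and 7 is not satisfied.

V must be no later than 4 — holds.
N is already locked to 1 — holds.
Q is due by 6 — holds.
V must come after N — holds.
S must fall between 2 and 7 — violated.
F is restricted to 2 through 6 — holds.
S has to finish before Q starts — holds.
A has to be in 2 — holds.
A happens in the same slot as F — holds.
E happens in the same slot as M — holds.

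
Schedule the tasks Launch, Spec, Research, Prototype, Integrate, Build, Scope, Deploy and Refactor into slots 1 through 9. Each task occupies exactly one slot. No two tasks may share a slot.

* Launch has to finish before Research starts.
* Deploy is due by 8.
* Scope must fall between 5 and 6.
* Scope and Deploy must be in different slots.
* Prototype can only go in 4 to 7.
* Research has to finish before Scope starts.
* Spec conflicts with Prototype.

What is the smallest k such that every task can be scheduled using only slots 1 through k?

9

The precedence chain requires at least 3 distinct slots.
With at most 1 per slot and 9 tasks, at least 9 slots are needed.
Scope can't be placed before 5, so the schedule must run through at least slot 5.
9 works (last occupied slot: 9): for example Build=8, Scope=5, Launch=2, Spec=6, Prototype=4, Research=3, Refactor=9, Deploy=1, Integrate=7.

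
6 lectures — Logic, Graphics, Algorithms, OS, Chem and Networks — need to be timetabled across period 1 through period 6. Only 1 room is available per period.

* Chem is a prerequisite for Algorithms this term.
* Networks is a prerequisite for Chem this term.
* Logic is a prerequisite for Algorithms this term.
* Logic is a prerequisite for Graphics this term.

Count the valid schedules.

Splitting on Logic: it can be period 1 (20), period 2 (16), period 3 (12), period 4 (6). Listing each branch's schedules as (Graphics, Algorithms, OS, Chem, Networks) by period number:
Logic=period 1: (2,5,6,4,3) (2,6,3,5,4) (2,6,4,5,3) (2,6,5,4,3) (3,5,6,4,2) (3,6,2,5,4) (3,6,4,5,2) (3,6,5,4,2) (4,5,6,3,2) (4,6,2,5,3) (4,6,3,5,2) (4,6,5,3,2) (5,4,6,3,2) (5,6,2,4,3) (5,6,3,4,2) (5,6,4,3,2) (6,4,5,3,2) (6,5,2,4,3) (6,5,3,4,2) (6,5,4,3,2) — 20.
Logic=period 2: (3,5,6,4,1) (3,6,1,5,4) (3,6,4,5,1) (3,6,5,4,1) (4,5,6,3,1) (4,6,1,5,3) (4,6,3,5,1) (4,6,5,3,1) (5,4,6,3,1) (5,6,1,4,3) (5,6,3,4,1) (5,6,4,3,1) (6,4,5,3,1) (6,5,1,4,3) (6,5,3,4,1) (6,5,4,3,1) — 16.
Logic=period 3: (4,5,6,2,1) (4,6,1,5,2) (4,6,2,5,1) (4,6,5,2,1) (5,4,6,2,1) (5,6,1,4,2) (5,6,2,4,1) (5,6,4,2,1) (6,4,5,2,1) (6,5,1,4,2) (6,5,2,4,1) (6,5,4,2,1) — 12.
Logic=period 4: (5,6,1,3,2) (5,6,2,3,1) (5,6,3,2,1) (6,5,1,3,2) (6,5,2,3,1) (6,5,3,2,1) — 6.
Summing: 20 + 16 + 12 + 6 = 54.

54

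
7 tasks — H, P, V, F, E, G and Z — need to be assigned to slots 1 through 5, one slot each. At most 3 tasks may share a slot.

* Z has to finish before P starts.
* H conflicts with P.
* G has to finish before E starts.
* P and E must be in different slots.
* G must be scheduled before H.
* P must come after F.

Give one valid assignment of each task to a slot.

Z in 1, E in 3, F in 1, H in 3, V in 2, G in 1, P in 2

Checking: G(1) before E(3); Z(1) before P(2); G(1) before H(3); F(1) before P(2); H(3) != P(2); P(2) != E(3); max 3 per slot (cap 3).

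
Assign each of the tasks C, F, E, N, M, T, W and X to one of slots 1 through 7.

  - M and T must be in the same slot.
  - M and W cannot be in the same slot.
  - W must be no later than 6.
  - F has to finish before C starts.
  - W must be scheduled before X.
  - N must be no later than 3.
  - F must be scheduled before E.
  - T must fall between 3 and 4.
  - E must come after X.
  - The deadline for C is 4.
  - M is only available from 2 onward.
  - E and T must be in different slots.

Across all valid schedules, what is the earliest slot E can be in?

Precedence pushes E to at least 3.
E at 3 is achievable: T -> 4; C -> 2; X -> 2; F -> 1; M -> 4; N -> 1; E -> 3; W -> 1.

3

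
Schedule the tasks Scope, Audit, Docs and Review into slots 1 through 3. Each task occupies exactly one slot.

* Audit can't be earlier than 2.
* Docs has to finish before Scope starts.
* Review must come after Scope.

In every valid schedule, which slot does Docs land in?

Downstream work caps Docs at 1.
So Docs is pinned to 1.

1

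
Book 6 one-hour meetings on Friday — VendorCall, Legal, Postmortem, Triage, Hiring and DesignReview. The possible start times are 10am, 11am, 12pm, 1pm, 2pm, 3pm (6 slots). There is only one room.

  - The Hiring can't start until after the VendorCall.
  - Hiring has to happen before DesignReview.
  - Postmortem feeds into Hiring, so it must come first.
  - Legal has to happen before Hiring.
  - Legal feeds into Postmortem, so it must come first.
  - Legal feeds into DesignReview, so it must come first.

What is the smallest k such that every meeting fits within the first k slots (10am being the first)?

The precedence chain requires at least 4 distinct slots.
With at most 1 per slot and 6 meetings, at least 6 slots are needed.
6 works (last occupied slot: 3pm): for example Postmortem in 11am, Legal in 10am, Hiring in 1pm, Triage in 3pm, VendorCall in 12pm, DesignReview in 2pm.

6 slots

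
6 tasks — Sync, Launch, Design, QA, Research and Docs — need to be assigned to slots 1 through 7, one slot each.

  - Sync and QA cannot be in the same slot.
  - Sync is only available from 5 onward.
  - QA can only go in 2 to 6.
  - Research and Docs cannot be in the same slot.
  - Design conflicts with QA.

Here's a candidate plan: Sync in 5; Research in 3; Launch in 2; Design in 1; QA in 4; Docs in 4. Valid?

Valid

Research and Docs cannot be in the same slot — holds.
Design conflicts with QA — holds.
QA can only go in 2 to 6 — holds.
Sync is only available from 5 onward — holds.
Sync and QA cannot be in the same slot — holds.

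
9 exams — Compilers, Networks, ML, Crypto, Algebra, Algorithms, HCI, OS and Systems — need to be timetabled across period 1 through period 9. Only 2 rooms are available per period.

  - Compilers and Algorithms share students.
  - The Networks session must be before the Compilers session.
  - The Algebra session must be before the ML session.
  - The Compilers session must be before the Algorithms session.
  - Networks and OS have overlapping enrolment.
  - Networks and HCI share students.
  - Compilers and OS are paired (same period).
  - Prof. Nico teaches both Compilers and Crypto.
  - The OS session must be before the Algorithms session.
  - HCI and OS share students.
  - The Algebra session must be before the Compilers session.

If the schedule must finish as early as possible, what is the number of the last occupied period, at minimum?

The precedence chain requires at least 3 distinct periods.
With at most 2 per period and 9 exams, at least 5 periods are needed.
5 works (last occupied period: period 5): for example Algebra in period 1, Compilers in period 2, Networks in period 1, HCI in period 4, Algorithms in period 3, Crypto in period 4, OS in period 2, Systems in period 5, ML in period 3.

5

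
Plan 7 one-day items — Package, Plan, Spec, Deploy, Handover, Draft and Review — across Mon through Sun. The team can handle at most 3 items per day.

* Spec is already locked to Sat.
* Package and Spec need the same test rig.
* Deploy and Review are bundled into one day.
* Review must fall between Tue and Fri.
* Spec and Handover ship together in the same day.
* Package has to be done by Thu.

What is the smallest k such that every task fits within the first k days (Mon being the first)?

With at most 3 per day and 7 tasks, at least 3 days are needed.
Spec can't be placed before Sat — that is day 6 counting from Mon — so the schedule must run through at least 6 days.
6 works (last occupied day: Sat): for example Handover in Sat; Deploy in Tue; Package in Mon; Review in Tue; Spec in Sat; Draft in Mon; Plan in Mon.

6 days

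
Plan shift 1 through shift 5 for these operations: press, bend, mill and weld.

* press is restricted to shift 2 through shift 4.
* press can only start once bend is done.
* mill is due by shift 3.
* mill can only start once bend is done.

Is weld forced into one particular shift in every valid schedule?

weld can be shift 1 (e.g. weld in shift 1; press in shift 2; bend in shift 1; mill in shift 2) or shift 2 (e.g. weld -> shift 2, press -> shift 2, mill -> shift 2, bend -> shift 1).

No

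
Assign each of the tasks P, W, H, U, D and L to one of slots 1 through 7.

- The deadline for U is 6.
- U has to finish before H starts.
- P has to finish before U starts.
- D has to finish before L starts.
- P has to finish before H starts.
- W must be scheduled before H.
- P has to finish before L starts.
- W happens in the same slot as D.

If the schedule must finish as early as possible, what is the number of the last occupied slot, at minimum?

3

The precedence chain requires at least 3 distinct slots.
3 works (last occupied slot: 3): for example U -> 2; D -> 1; H -> 3; P -> 1; L -> 2; W -> 1.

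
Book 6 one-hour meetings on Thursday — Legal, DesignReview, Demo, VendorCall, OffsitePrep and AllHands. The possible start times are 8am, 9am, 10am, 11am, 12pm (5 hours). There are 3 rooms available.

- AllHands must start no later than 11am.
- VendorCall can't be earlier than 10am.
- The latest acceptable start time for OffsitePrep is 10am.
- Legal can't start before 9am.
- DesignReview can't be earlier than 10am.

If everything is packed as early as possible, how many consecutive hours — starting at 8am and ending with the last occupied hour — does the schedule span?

With at most 3 per hour and 6 meetings, at least 2 hours are needed.
DesignReview can't be placed before 10am — that is hour 3 counting from 8am — so the schedule must run through at least 3 hours.
3 works (last occupied hour: 10am): for example AllHands in 8am; OffsitePrep in 8am; Demo in 8am; VendorCall in 10am; Legal in 9am; DesignReview in 10am.

3 hours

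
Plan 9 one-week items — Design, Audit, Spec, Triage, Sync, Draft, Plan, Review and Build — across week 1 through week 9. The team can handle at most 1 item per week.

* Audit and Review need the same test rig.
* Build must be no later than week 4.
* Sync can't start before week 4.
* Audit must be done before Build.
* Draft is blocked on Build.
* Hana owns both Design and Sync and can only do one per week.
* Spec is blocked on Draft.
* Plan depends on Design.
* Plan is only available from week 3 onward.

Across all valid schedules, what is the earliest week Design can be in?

Downstream work caps Design at week 8.
Design at week 1 is achievable: Design in week 1; Plan in week 5; Audit in week 2; Spec in week 7; Review in week 9; Sync in week 4; Triage in week 8; Draft in week 6; Build in week 3.

week 1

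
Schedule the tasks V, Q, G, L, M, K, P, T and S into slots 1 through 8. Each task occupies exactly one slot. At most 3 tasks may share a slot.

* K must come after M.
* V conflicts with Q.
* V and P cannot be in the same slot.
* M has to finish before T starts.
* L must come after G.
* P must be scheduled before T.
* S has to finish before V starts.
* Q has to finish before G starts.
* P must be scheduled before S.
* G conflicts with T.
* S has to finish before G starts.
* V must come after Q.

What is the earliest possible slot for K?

2

Precedence pushes K to at least 2.
K at 2 is achievable: S in 2; Q in 1; V in 3; G in 3; M in 1; L in 4; T in 2; K in 2; P in 1.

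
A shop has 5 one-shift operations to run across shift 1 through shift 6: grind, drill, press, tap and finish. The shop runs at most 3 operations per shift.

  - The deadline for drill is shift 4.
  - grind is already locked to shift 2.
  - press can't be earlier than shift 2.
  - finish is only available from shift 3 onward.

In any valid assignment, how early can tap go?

shift 1

tap at shift 1 is achievable: drill in shift 1; tap in shift 1; grind in shift 2; press in shift 2; finish in shift 3.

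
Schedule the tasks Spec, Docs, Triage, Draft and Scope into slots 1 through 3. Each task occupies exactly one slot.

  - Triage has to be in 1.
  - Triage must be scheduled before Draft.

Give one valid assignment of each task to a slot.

Docs in 1; Spec in 1; Triage in 1; Draft in 2; Scope in 1

Checking: Triage(1) before Draft(2); Triage=1 in [1,1].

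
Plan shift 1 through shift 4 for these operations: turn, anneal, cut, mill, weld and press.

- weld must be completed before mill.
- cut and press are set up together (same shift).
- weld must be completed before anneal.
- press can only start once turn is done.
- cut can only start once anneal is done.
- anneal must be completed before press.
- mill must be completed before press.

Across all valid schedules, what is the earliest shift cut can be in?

shift 3

Precedence pushes cut to at least shift 3.
cut at shift 3 is achievable: anneal -> shift 2; weld -> shift 1; cut -> shift 3; press -> shift 3; mill -> shift 2; turn -> shift 1.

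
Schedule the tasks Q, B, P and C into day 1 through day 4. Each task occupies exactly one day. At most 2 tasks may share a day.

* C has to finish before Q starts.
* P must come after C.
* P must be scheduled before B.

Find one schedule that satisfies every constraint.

Q -> day 2; P -> day 2; B -> day 3; C -> day 1

Checking: P(day 2) before B(day 3); C(day 1) before Q(day 2); C(day 1) before P(day 2); max 2 per day (cap 2).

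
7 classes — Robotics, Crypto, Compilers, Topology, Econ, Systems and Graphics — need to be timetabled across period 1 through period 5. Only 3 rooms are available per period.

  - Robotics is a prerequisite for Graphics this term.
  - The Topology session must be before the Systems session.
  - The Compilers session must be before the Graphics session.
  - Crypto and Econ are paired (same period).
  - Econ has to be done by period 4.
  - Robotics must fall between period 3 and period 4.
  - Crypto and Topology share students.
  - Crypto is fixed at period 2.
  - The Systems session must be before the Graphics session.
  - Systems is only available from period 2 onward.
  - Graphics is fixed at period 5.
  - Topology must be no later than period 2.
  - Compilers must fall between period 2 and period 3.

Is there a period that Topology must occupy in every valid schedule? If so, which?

Topology's window is period 1–period 2.
Crypto is fixed at period 2, and Topology can't share a period with Crypto.
So Topology must be period 1.

period 1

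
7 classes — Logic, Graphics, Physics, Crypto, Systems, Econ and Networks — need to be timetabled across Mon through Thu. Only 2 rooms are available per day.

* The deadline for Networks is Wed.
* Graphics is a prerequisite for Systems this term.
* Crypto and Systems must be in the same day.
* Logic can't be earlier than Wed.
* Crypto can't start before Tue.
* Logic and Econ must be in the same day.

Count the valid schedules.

Splitting on Logic: it can be Wed (7), Thu (9). Listing each branch's schedules as (Graphics, Physics, Crypto, Systems, Econ, Networks):
Logic=Wed: (Mon,Mon,Thu,Thu,Wed,Tue) (Mon,Tue,Thu,Thu,Wed,Mon) (Mon,Tue,Thu,Thu,Wed,Tue) (Mon,Thu,Tue,Tue,Wed,Mon) (Tue,Mon,Thu,Thu,Wed,Mon) (Tue,Mon,Thu,Thu,Wed,Tue) (Tue,Tue,Thu,Thu,Wed,Mon) — 7.
Logic=Thu: (Mon,Mon,Tue,Tue,Thu,Wed) (Mon,Mon,Wed,Wed,Thu,Tue) (Mon,Tue,Wed,Wed,Thu,Mon) (Mon,Tue,Wed,Wed,Thu,Tue) (Mon,Wed,Tue,Tue,Thu,Mon) (Mon,Wed,Tue,Tue,Thu,Wed) (Tue,Mon,Wed,Wed,Thu,Mon) (Tue,Mon,Wed,Wed,Thu,Tue) (Tue,Tue,Wed,Wed,Thu,Mon) — 9.
Summing: 7 + 9 = 16.

16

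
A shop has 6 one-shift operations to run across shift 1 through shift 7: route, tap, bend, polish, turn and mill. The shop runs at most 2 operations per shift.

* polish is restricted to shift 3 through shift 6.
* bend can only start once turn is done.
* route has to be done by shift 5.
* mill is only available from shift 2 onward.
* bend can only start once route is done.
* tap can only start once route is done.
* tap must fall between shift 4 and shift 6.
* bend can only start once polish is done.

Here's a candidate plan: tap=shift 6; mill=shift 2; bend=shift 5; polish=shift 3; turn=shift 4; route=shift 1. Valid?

Yes, all constraints hold

tap must fall between shift 4 and shift 6 — holds.
route has to be done by shift 5 — holds.
tap can only start once route is done — holds.
The shop runs at most 2 operations per shift — holds.
bend can only start once polish is done — holds.
bend can only start once route is done — holds.
bend can only start once turn is done — holds.
mill is only available from shift 2 onward — holds.
polish is restricted to shift 3 through shift 6 — holds.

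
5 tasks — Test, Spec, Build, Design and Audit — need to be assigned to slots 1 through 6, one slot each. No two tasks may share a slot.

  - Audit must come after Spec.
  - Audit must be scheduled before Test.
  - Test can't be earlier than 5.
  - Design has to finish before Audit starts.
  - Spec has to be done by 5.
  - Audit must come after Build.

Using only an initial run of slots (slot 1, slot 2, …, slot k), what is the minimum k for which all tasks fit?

5 slots

The precedence chain requires at least 3 distinct slots.
With at most 1 per slot and 5 tasks, at least 5 slots are needed.
Test can't be placed before 5, so the schedule must run through at least slot 5.
5 works (last occupied slot: 5): for example Audit in 4; Spec in 1; Test in 5; Design in 3; Build in 2.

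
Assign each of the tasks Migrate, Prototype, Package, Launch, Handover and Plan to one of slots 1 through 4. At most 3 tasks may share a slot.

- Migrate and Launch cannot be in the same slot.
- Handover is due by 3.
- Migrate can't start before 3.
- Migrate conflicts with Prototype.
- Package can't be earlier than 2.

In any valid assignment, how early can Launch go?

1

Launch at 1 is achievable: Prototype in 1; Migrate in 3; Handover in 1; Plan in 2; Package in 2; Launch in 1.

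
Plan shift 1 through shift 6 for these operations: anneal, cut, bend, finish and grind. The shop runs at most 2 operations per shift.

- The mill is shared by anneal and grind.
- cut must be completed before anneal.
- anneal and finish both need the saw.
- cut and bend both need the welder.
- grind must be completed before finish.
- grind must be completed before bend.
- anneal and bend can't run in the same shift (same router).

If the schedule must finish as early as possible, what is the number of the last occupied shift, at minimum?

The precedence chain requires at least 2 distinct shifts.
With at most 2 per shift and 5 operations, at least 3 shifts are needed.
3 works (last occupied shift: shift 3): for example anneal in shift 2, bend in shift 3, cut in shift 1, grind in shift 1, finish in shift 3.

3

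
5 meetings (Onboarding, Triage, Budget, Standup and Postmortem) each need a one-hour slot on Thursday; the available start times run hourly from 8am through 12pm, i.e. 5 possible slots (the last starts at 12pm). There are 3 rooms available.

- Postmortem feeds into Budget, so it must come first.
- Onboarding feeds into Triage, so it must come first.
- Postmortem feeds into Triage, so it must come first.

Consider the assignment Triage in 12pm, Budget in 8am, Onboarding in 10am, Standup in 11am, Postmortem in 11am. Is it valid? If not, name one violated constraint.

There are 3 rooms available — holds.
Postmortem feeds into Budget, so it must come first — violated.
Onboarding feeds into Triage, so it must come first — holds.
Postmortem feeds into Triage, so it must come first — holds.

Invalid. Postmortem feeds into Budget, so it must come first.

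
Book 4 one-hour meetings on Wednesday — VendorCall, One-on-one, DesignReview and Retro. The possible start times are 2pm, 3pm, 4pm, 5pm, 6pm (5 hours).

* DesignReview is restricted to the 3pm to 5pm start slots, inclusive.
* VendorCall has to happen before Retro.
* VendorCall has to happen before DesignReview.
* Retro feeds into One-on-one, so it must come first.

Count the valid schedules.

25

Splitting on VendorCall: it can be 2pm (18), 3pm (6), 4pm (1). Listing each branch's schedules as (One-on-one, DesignReview, Retro):
VendorCall=2pm: (4pm,3pm,3pm) (4pm,4pm,3pm) (4pm,5pm,3pm) (5pm,3pm,3pm) (5pm,3pm,4pm) (5pm,4pm,3pm) (5pm,4pm,4pm) (5pm,5pm,3pm) (5pm,5pm,4pm) (6pm,3pm,3pm) (6pm,3pm,4pm) (6pm,3pm,5pm) (6pm,4pm,3pm) (6pm,4pm,4pm) (6pm,4pm,5pm) (6pm,5pm,3pm) (6pm,5pm,4pm) (6pm,5pm,5pm) — 18.
VendorCall=3pm: (5pm,4pm,4pm) (5pm,5pm,4pm) (6pm,4pm,4pm) (6pm,4pm,5pm) (6pm,5pm,4pm) (6pm,5pm,5pm) — 6.
VendorCall=4pm: (6pm,5pm,5pm) — 1.
Summing: 18 + 6 + 1 = 25.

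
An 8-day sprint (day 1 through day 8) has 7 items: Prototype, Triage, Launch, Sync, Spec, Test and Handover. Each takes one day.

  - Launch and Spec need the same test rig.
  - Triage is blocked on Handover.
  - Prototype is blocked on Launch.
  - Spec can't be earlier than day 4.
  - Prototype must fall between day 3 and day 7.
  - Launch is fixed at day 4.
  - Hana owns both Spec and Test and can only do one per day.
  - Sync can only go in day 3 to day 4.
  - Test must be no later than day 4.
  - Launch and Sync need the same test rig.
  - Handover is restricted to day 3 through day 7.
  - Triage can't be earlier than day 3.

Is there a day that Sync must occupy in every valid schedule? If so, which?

day 3

Sync's window is day 3–day 4.
Launch is fixed at day 4, and Sync can't share a day with Launch.
So Sync must be day 3.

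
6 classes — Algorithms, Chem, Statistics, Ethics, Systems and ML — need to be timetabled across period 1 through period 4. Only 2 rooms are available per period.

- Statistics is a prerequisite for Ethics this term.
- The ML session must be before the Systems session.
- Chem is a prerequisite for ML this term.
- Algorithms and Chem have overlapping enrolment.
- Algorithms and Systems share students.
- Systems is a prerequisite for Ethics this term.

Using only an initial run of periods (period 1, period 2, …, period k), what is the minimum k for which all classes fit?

4 periods

The precedence chain requires at least 4 distinct periods.
With at most 2 per period and 6 classes, at least 3 periods are needed.
4 works (last occupied period: period 4): for example Algorithms=period 2; Statistics=period 1; Ethics=period 4; ML=period 2; Chem=period 1; Systems=period 3.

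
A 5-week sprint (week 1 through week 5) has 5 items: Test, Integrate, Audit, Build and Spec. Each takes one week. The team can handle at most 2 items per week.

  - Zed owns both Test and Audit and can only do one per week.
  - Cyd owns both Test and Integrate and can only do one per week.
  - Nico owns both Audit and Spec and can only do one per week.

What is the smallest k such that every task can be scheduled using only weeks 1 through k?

With at most 2 per week and 5 tasks, at least 3 weeks are needed.
3 works (last occupied week: week 3): for example Spec -> week 3, Audit -> week 2, Build -> week 1, Integrate -> week 2, Test -> week 1.

3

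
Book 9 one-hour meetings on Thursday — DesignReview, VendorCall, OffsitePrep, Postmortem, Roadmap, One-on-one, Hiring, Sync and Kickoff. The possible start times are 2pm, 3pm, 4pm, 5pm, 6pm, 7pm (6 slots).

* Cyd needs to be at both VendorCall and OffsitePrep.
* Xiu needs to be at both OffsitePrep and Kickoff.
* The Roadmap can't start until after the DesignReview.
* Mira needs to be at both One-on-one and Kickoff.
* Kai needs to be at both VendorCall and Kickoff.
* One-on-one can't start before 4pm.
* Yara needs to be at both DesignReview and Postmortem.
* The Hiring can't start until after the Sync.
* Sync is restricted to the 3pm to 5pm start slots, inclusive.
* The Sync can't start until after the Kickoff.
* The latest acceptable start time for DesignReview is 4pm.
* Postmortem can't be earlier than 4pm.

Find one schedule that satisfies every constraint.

DesignReview -> 2pm; Roadmap -> 3pm; One-on-one -> 4pm; Sync -> 3pm; Postmortem -> 4pm; Hiring -> 4pm; Kickoff -> 2pm; VendorCall -> 3pm; OffsitePrep -> 4pm

Checking: DesignReview(2pm) before Roadmap(3pm); Kickoff(2pm) before Sync(3pm); Sync(3pm) before Hiring(4pm); VendorCall(3pm) != OffsitePrep(4pm); OffsitePrep(4pm) != Kickoff(2pm); One-on-one(4pm) != Kickoff(2pm); DesignReview(2pm) != Postmortem(4pm); VendorCall(3pm) != Kickoff(2pm); Sync=3pm in [3pm,5pm]; DesignReview=2pm in [2pm,4pm]; One-on-one=4pm in [4pm,7pm]; Postmortem=4pm in [4pm,7pm].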